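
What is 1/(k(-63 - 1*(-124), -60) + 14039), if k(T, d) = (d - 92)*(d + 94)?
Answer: 1/8871 ≈ 0.00011273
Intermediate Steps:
k(T, d) = (-92 + d)*(94 + d)
1/(k(-63 - 1*(-124), -60) + 14039) = 1/((-8648 + (-60)² + 2*(-60)) + 14039) = 1/((-8648 + 3600 - 120) + 14039) = 1/(-5168 + 14039) = 1/8871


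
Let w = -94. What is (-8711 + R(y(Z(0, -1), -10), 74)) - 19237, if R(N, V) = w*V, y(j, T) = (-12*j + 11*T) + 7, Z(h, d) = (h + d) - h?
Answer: -34904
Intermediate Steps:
Z(h, d) = d (Z(h, d) = (d + h) - h = d)
y(j, T) = 7 - 12*j + 11*T
R(N, V) = -94*V
(-8711 + R(y(Z(0, -1), -10), 74)) - 19237 = (-8711 - 94*74) - 19237 = (-8711 - 6956) - 19237 = -15667 - 19237 = -34904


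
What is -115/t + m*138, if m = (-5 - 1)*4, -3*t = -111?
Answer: -122659/37 ≈ -3315.1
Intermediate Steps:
t = 37 (t = -⅓*(-111) = 37)
m = -24 (m = -6*4 = -24)
-115/t + m*138 = -115/37 - 24*138 = -115*1/37 - 3312 = -115/37 - 3312 = -122659/37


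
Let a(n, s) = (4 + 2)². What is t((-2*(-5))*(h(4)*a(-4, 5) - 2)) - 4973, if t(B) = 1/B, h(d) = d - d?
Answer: -99461/20 ≈ -4973.0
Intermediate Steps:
a(n, s) = 36 (a(n, s) = 6² = 36)
h(d) = 0
t((-2*(-5))*(h(4)*a(-4, 5) - 2)) - 4973 = 1/((-2*(-5))*(0*36 - 2)) - 4973 = 1/(10*(0 - 2)) - 4973 = 1/(10*(-2)) - 4973 = 1/(-20) - 4973 = -1/20 - 4973 = -99461/20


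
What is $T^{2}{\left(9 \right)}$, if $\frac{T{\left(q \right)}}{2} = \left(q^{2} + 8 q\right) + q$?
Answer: $104976$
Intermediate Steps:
$T{\left(q \right)} = 2 q^{2} + 18 q$ ($T{\left(q \right)} = 2 \left(\left(q^{2} + 8 q\right) + q\right) = 2 \left(q^{2} + 9 q\right) = 2 q^{2} + 18 q$)
$T^{2}{\left(9 \right)} = \left(2 \cdot 9 \left(9 + 9\right)\right)^{2} = \left(2 \cdot 9 \cdot 18\right)^{2} = 324^{2} = 104976$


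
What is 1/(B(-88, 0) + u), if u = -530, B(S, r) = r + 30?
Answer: -1/500 ≈ -0.0020000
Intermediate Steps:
B(S, r) = 30 + r
1/(B(-88, 0) + u) = 1/((30 + 0) - 530) = 1/(30 - 530) = 1/(-500) = -1/500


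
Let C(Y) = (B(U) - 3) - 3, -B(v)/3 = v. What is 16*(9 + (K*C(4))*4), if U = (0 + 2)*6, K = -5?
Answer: 13584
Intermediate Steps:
U = 12 (U = 2*6 = 12)
B(v) = -3*v
C(Y) = -42 (C(Y) = (-3*12 - 3) - 3 = (-36 - 3) - 3 = -39 - 3 = -42)
16*(9 + (K*C(4))*4) = 16*(9 - 5*(-42)*4) = 16*(9 + 210*4) = 16*(9 + 840) = 16*849 = 13584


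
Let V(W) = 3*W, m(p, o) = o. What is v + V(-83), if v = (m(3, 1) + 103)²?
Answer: 10567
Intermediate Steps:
v = 10816 (v = (1 + 103)² = 104² = 10816)
v + V(-83) = 10816 + 3*(-83) = 10816 - 249 = 10567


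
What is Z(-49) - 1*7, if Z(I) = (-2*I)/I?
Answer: -9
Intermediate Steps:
Z(I) = -2
Z(-49) - 1*7 = -2 - 1*7 = -2 - 7 = -9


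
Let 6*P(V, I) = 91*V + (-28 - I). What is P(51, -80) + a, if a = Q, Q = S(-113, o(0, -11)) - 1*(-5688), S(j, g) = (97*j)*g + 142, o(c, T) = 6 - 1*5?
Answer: -26093/6 ≈ -4348.8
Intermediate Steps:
o(c, T) = 1 (o(c, T) = 6 - 5 = 1)
S(j, g) = 142 + 97*g*j (S(j, g) = 97*g*j + 142 = 142 + 97*g*j)
P(V, I) = -14/3 - I/6 + 91*V/6 (P(V, I) = (91*V + (-28 - I))/6 = (-28 - I + 91*V)/6 = -14/3 - I/6 + 91*V/6)
Q = -5131 (Q = (142 + 97*1*(-113)) - 1*(-5688) = (142 - 10961) + 5688 = -10819 + 5688 = -5131)
a = -5131
P(51, -80) + a = (-14/3 - ⅙*(-80) + (91/6)*51) - 5131 = (-14/3 + 40/3 + 1547/2) - 5131 = 4693/6 - 5131 = -26093/6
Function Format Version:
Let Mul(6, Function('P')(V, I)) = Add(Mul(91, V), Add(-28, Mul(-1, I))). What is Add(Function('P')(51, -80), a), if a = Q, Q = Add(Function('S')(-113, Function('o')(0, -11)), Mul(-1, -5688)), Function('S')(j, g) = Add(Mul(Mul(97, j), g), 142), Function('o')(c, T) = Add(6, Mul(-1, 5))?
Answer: Rational(-26093, 6) ≈ -4348.8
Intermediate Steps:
Function('o')(c, T) = 1 (Function('o')(c, T) = Add(6, -5) = 1)
Function('S')(j, g) = Add(142, Mul(97, g, j)) (Function('S')(j, g) = Add(Mul(97, g, j), 142) = Add(142, Mul(97, g, j)))
Function('P')(V, I) = Add(Rational(-14, 3), Mul(Rational(-1, 6), I), Mul(Rational(91, 6), V)) (Function('P')(V, I) = Mul(Rational(1, 6), Add(Mul(91, V), Add(-28, Mul(-1, I)))) = Mul(Rational(1, 6), Add(-28, Mul(-1, I), Mul(91, V))) = Add(Rational(-14, 3), Mul(Rational(-1, 6), I), Mul(Rational(91, 6), V)))
Q = -5131 (Q = Add(Add(142, Mul(97, 1, -113)), Mul(-1, -5688)) = Add(Add(142, -10961), 5688) = Add(-10819, 5688) = -5131)
a = -5131
Add(Function('P')(51, -80), a) = Add(Add(Rational(-14, 3), Mul(Rational(-1, 6), -80), Mul(Rational(91, 6), 51)), -5131) = Add(Add(Rational(-14, 3), Rational(40, 3), Rational(1547, 2)), -5131) = Add(Rational(4693, 6), -5131) = Rational(-26093, 6)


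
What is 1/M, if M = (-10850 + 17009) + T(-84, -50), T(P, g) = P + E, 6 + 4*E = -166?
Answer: 1/6032 ≈ 0.00016578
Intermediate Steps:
E = -43 (E = -3/2 + (¼)*(-166) = -3/2 - 83/2 = -43)
T(P, g) = -43 + P (T(P, g) = P - 43 = -43 + P)
M = 6032 (M = (-10850 + 17009) + (-43 - 84) = 6159 - 127 = 6032)
1/M = 1/6032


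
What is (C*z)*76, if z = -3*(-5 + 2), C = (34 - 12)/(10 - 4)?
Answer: 2508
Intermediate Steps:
C = 11/3 (C = 22/6 = 22*(1/6) = 11/3 ≈ 3.6667)
z = 9 (z = -3*(-3) = 9)
(C*z)*76 = ((11/3)*9)*76 = 33*76 = 2508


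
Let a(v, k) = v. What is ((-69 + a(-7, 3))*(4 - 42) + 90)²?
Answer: 8868484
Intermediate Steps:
((-69 + a(-7, 3))*(4 - 42) + 90)² = ((-69 - 7)*(4 - 42) + 90)² = (-76*(-38) + 90)² = (2888 + 90)² = 2978² = 8868484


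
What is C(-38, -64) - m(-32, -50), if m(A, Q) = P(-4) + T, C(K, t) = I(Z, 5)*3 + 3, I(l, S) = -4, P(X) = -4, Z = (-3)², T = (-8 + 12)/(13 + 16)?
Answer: -149/29 ≈ -5.1379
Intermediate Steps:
T = 4/29 ≈ 0.13793
Z = 9
C(K, t) = -9 (C(K, t) = -4*3 + 3 = -12 + 3 = -9)
m(A, Q) = -112/29 (m(A, Q) = -4 + 4/29 = -112/29)
C(-38, -64) - m(-32, -50) = -9 - 1*(-112/29) = -9 + 112/29 = -149/29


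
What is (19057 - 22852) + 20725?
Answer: 16930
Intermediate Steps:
(19057 - 22852) + 20725 = -3795 + 20725 = 16930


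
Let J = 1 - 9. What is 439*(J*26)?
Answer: -91312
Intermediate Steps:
J = -8
439*(J*26) = 439*(-8*26) = 439*(-208) = -91312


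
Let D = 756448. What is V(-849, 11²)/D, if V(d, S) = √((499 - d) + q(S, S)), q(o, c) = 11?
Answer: 3*√151/756448 ≈ 4.8734e-5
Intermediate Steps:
V(d, S) = √(510 - d) (V(d, S) = √((499 - d) + 11) = √(510 - d))
V(-849, 11²)/D = √(510 - 1*(-849))/756448 = √(510 + 849)*(1/756448) = √1359*(1/756448) = (3*√151)*(1/756448) = 3*√151/756448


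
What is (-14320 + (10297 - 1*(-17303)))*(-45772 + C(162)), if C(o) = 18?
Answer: -607613120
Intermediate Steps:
(-14320 + (10297 - 1*(-17303)))*(-45772 + C(162)) = (-14320 + (10297 - 1*(-17303)))*(-45772 + 18) = (-14320 + (10297 + 17303))*(-45754) = (-14320 + 27600)*(-45754) = 13280*(-45754) = -607613120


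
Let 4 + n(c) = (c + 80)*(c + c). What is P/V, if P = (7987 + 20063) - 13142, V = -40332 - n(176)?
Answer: -3727/32610 ≈ -0.11429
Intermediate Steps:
n(c) = -4 + 2*c*(80 + c) (n(c) = -4 + (c + 80)*(c + c) = -4 + (80 + c)*(2*c) = -4 + 2*c*(80 + c))
V = -130440 (V = -40332 - (-4 + 2*176² + 160*176) = -40332 - (-4 + 2*30976 + 28160) = -40332 - (-4 + 61952 + 28160) = -40332 - 1*90108 = -40332 - 90108 = -130440)
P = 14908 (P = 28050 - 13142 = 14908)
P/V = 14908/(-130440) = 14908*(-1/130440) = -3727/32610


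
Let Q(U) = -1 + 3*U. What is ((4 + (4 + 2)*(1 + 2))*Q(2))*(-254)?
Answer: -27940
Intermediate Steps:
((4 + (4 + 2)*(1 + 2))*Q(2))*(-254) = ((4 + (4 + 2)*(1 + 2))*(-1 + 3*2))*(-254) = ((4 + 6*3)*(-1 + 6))*(-254) = ((4 + 18)*5)*(-254) = (22*5)*(-254) = 110*(-254) = -27940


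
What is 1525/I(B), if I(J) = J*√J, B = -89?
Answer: 1525*I*√89/7921 ≈ 1.8163*I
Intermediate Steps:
I(J) = J^(3/2)
1525/I(B) = 1525/((-89)^(3/2)) = 1525/((-89*I*√89)) = 1525*(I*√89/7921) = 1525*I*√89/7921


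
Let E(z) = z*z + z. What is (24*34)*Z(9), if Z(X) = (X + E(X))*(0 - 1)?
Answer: -80784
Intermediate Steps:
E(z) = z + z**2 (E(z) = z**2 + z = z + z**2)
Z(X) = -X - X*(1 + X) (Z(X) = (X + X*(1 + X))*(0 - 1) = (X + X*(1 + X))*(-1) = -X - X*(1 + X))
(24*34)*Z(9) = (24*34)*(9*(-2 - 1*9)) = 816*(9*(-2 - 9)) = 816*(9*(-11)) = 816*(-99) = -80784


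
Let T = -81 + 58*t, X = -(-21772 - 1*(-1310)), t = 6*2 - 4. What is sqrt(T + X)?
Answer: sqrt(20845) ≈ 144.38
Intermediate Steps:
t = 8 (t = 12 - 4 = 8)
X = 20462 (X = -(-21772 + 1310) = -1*(-20462) = 20462)
T = 383 (T = -81 + 58*8 = -81 + 464 = 383)
sqrt(T + X) = sqrt(383 + 20462) = sqrt(20845)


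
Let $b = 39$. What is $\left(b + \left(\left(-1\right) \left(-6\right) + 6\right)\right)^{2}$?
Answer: $2601$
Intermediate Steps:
$\left(b + \left(\left(-1\right) \left(-6\right) + 6\right)\right)^{2} = \left(39 + \left(\left(-1\right) \left(-6\right) + 6\right)\right)^{2} = \left(39 + \left(6 + 6\right)\right)^{2} = \left(39 + 12\right)^{2} = 51^{2} = 2601$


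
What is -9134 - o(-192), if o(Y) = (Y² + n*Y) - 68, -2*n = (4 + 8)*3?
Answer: -49386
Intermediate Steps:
n = -18 (n = -(4 + 8)*3/2 = -6*3 = -½*36 = -18)
o(Y) = -68 + Y² - 18*Y (o(Y) = (Y² - 18*Y) - 68 = -68 + Y² - 18*Y)
-9134 - o(-192) = -9134 - (-68 + (-192)² - 18*(-192)) = -9134 - (-68 + 36864 + 3456) = -9134 - 1*40252 = -9134 - 40252 = -49386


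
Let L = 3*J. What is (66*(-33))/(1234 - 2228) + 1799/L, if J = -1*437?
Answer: 533576/651567 ≈ 0.81891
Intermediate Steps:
J = -437
L = -1311 (L = 3*(-437) = -1311)
(66*(-33))/(1234 - 2228) + 1799/L = (66*(-33))/(1234 - 2228) + 1799/(-1311) = -2178/(-994) + 1799*(-1/1311) = -2178*(-1/994) - 1799/1311 = 1089/497 - 1799/1311 = 533576/651567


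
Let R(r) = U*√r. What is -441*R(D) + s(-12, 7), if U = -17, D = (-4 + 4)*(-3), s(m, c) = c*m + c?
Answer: -77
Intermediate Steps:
s(m, c) = c + c*m
D = 0 (D = 0*(-3) = 0)
R(r) = -17*√r
-441*R(D) + s(-12, 7) = -(-7497)*√0 + 7*(1 - 12) = -(-7497)*0 + 7*(-11) = -441*0 - 77 = 0 - 77 = -77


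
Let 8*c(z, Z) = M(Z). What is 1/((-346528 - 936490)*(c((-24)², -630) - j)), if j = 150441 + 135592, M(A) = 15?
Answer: 4/1467932327741 ≈ 2.7249e-12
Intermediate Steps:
j = 286033
c(z, Z) = 15/8 (c(z, Z) = (⅛)*15 = 15/8)
1/((-346528 - 936490)*(c((-24)², -630) - j)) = 1/((-346528 - 936490)*(15/8 - 1*286033)) = 1/((-1283018)*(15/8 - 286033)) = -1/(1283018*(-2288249/8)) = -1/1283018*(-8/2288249) = 4/1467932327741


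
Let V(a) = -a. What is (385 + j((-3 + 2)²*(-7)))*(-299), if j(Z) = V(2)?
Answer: -114517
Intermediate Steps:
j(Z) = -2 (j(Z) = -1*2 = -2)
(385 + j((-3 + 2)²*(-7)))*(-299) = (385 - 2)*(-299) = 383*(-299) = -114517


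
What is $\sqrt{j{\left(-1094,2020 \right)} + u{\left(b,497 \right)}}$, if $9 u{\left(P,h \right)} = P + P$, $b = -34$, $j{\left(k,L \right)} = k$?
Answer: $\frac{i \sqrt{9914}}{3} \approx 33.19 i$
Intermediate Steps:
$u{\left(P,h \right)} = \frac{2 P}{9}$ ($u{\left(P,h \right)} = \frac{P + P}{9} = \frac{2 P}{9}$)
$\sqrt{j{\left(-1094,2020 \right)} + u{\left(b,497 \right)}} = \sqrt{-1094 + \frac{2}{9} \left(-34\right)} = \sqrt{-1094 - \frac{68}{9}} = \sqrt{- \frac{9914}{9}} = \frac{i \sqrt{9914}}{3}$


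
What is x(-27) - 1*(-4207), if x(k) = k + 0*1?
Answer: 4180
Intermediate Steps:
x(k) = k (x(k) = k + 0 = k)
x(-27) - 1*(-4207) = -27 - 1*(-4207) = -27 + 4207 = 4180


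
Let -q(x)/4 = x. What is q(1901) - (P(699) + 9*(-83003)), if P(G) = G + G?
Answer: 738025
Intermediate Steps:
P(G) = 2*G
q(x) = -4*x
q(1901) - (P(699) + 9*(-83003)) = -4*1901 - (2*699 + 9*(-83003)) = -7604 - (1398 - 747027) = -7604 - 1*(-745629) = -7604 + 745629 = 738025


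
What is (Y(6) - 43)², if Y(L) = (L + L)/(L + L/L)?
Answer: 83521/49 ≈ 1704.5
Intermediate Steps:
Y(L) = 2*L/(1 + L) (Y(L) = (2*L)/(L + 1) = (2*L)/(1 + L) = 2*L/(1 + L))
(Y(6) - 43)² = (2*6/(1 + 6) - 43)² = (2*6/7 - 43)² = (2*6*(⅐) - 43)² = (12/7 - 43)² = (-289/7)² = 83521/49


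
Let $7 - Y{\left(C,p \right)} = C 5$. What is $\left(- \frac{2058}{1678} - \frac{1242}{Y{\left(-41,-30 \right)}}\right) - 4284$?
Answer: $- \frac{381623349}{88934} \approx -4291.1$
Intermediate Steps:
$Y{\left(C,p \right)} = 7 - 5 C$ ($Y{\left(C,p \right)} = 7 - C 5 = 7 - 5 C$)
$\left(- \frac{2058}{1678} - \frac{1242}{Y{\left(-41,-30 \right)}}\right) - 4284 = \left(- \frac{2058}{1678} - \frac{1242}{7 - -205}\right) - 4284 = \left(\left(-2058\right) \frac{1}{1678} - \frac{1242}{7 + 205}\right) - 4284 = \left(- \frac{1029}{839} - \frac{1242}{212}\right) - 4284 = \left(- \frac{1029}{839} - \frac{621}{106}\right) - 4284 = - \frac{630093}{88934} - 4284 = - \frac{381623349}{88934}$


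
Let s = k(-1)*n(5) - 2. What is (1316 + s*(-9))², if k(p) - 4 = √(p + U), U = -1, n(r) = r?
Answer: 1327666 - 103860*I*√2 ≈ 1.3277e+6 - 1.4688e+5*I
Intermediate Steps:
k(p) = 4 + √(-1 + p) (k(p) = 4 + √(p - 1) = 4 + √(-1 + p))
s = 18 + 5*I*√2 (s = (4 + √(-1 - 1))*5 - 2 = (4 + √(-2))*5 - 2 = (4 + I*√2)*5 - 2 = (20 + 5*I*√2) - 2 = 18 + 5*I*√2 ≈ 18.0 + 7.0711*I)
(1316 + s*(-9))² = (1316 + (18 + 5*I*√2)*(-9))² = (1316 + (-162 - 45*I*√2))² = (1154 - 45*I*√2)²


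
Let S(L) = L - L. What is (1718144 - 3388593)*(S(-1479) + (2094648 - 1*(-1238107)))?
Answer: -5567197256995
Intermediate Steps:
S(L) = 0
(1718144 - 3388593)*(S(-1479) + (2094648 - 1*(-1238107))) = (1718144 - 3388593)*(0 + (2094648 - 1*(-1238107))) = -1670449*(0 + (2094648 + 1238107)) = -1670449*(0 + 3332755) = -1670449*3332755 = -5567197256995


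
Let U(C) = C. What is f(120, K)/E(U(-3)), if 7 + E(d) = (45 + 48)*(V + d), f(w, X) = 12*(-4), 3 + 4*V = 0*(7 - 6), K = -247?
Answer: 192/1423 ≈ 0.13493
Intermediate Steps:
V = -¾ (V = -¾ + (0*(7 - 6))/4 = -¾ + (0*1)/4 = -¾ + (¼)*0 = -¾ + 0 = -¾ ≈ -0.75000)
f(w, X) = -48
E(d) = -307/4 + 93*d (E(d) = -7 + (45 + 48)*(-¾ + d) = -7 + 93*(-¾ + d) = -7 + (-279/4 + 93*d) = -307/4 + 93*d)
f(120, K)/E(U(-3)) = -48/(-307/4 + 93*(-3)) = -48/(-307/4 - 279) = -48/(-1423/4) = -48*(-4/1423) = 192/1423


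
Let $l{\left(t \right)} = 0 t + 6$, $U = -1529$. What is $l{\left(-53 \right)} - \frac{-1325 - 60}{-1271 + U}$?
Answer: $\frac{3083}{560} \approx 5.5054$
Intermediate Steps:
$l{\left(t \right)} = 6$ ($l{\left(t \right)} = 0 + 6 = 6$)
$l{\left(-53 \right)} - \frac{-1325 - 60}{-1271 + U} = 6 - \frac{-1325 - 60}{-1271 - 1529} = 6 - - \frac{1385}{-2800} = 6 - \left(-1385\right) \left(- \frac{1}{2800}\right) = 6 - \frac{277}{560} = \frac{3083}{560}$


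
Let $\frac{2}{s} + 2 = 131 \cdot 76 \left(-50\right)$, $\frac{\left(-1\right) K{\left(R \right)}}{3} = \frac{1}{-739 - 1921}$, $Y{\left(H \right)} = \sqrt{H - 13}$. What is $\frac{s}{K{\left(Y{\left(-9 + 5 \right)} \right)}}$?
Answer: $- \frac{2660}{746703} \approx -0.0035623$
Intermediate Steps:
$Y{\left(H \right)} = \sqrt{-13 + H}$
$K{\left(R \right)} = \frac{3}{2660}$ ($K{\left(R \right)} = - \frac{3}{-739 - 1921} = - \frac{3}{-2660} = \left(-3\right) \left(- \frac{1}{2660}\right) = \frac{3}{2660}$)
$s = - \frac{1}{248901}$ ($s = \frac{2}{-2 + 131 \cdot 76 \left(-50\right)} = \frac{2}{-2 + 9956 \left(-50\right)} = \frac{2}{-2 - 497800} = \frac{2}{-497802} = 2 \left(- \frac{1}{497802}\right) = - \frac{1}{248901} \approx -4.0177 \cdot 10^{-6}$)
$\frac{s}{K{\left(Y{\left(-9 + 5 \right)} \right)}} = - \frac{1}{248901 \cdot \frac{3}{2660}} = \left(- \frac{1}{248901}\right) \frac{2660}{3} = - \frac{2660}{746703}$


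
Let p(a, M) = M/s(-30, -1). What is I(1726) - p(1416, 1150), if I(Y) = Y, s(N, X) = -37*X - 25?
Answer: 9781/6 ≈ 1630.2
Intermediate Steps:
s(N, X) = -25 - 37*X
p(a, M) = M/12 (p(a, M) = M/(-25 - 37*(-1)) = M/(-25 + 37) = M/12)
I(1726) - p(1416, 1150) = 1726 - 1150/12 = 1726 - 1*575/6 = 1726 - 575/6 = 9781/6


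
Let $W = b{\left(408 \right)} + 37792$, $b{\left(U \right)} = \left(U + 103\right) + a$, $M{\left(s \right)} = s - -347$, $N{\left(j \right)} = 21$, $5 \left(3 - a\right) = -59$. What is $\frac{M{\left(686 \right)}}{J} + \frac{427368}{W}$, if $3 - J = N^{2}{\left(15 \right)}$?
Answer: $\frac{246008161}{27971994} \approx 8.7948$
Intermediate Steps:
$a = \frac{74}{5}$ ($a = 3 - - \frac{59}{5} = 3 + \frac{59}{5} = \frac{74}{5} \approx 14.8$)
$M{\left(s \right)} = 347 + s$ ($M{\left(s \right)} = s + 347 = 347 + s$)
$b{\left(U \right)} = \frac{589}{5} + U$ ($b{\left(U \right)} = \left(U + 103\right) + \frac{74}{5} = \left(103 + U\right) + \frac{74}{5} = \frac{589}{5} + U$)
$W = \frac{191589}{5}$ ($W = \left(\frac{589}{5} + 408\right) + 37792 = \frac{2629}{5} + 37792 = \frac{191589}{5} \approx 38318.0$)
$J = -438$ ($J = 3 - 21^{2} = 3 - 441 = -438$)
$\frac{M{\left(686 \right)}}{J} + \frac{427368}{W} = \frac{347 + 686}{-438} + \frac{427368}{\frac{191589}{5}} = 1033 \left(- \frac{1}{438}\right) + 427368 \cdot \frac{5}{191589} = - \frac{1033}{438} + \frac{712280}{63863} = \frac{246008161}{27971994}$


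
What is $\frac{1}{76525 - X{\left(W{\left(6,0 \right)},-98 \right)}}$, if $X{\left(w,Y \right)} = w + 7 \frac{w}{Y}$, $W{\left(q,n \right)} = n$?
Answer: $\frac{1}{76525} \approx 1.3068 \cdot 10^{-5}$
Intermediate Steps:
$X{\left(w,Y \right)} = w + \frac{7 w}{Y}$
$\frac{1}{76525 - X{\left(W{\left(6,0 \right)},-98 \right)}} = \frac{1}{76525 - \frac{0 \left(7 - 98\right)}{-98}} = \frac{1}{76525 - 0 \left(- \frac{1}{98}\right) \left(-91\right)} = \frac{1}{76525 - 0} = \frac{1}{76525 + 0} = \frac{1}{76525}$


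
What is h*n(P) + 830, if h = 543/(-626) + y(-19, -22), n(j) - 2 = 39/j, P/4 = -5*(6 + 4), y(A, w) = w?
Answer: 19749657/25040 ≈ 788.72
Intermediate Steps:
P = -200 (P = 4*(-5*(6 + 4)) = 4*(-5*10) = 4*(-50) = -200)
n(j) = 2 + 39/j
h = -14315/626 (h = 543/(-626) - 22 = 543*(-1/626) - 22 = -543/626 - 22 = -14315/626 ≈ -22.867)
h*n(P) + 830 = -14315*(2 + 39/(-200))/626 + 830 = -14315*(2 + 39*(-1/200))/626 + 830 = -14315*(2 - 39/200)/626 + 830 = -14315/626*361/200 + 830 = -1033543/25040 + 830 = 19749657/25040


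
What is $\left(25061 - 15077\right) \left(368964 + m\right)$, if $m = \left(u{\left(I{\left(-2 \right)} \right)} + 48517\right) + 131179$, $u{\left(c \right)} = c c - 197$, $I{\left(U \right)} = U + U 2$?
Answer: $5476214016$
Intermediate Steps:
$I{\left(U \right)} = 3 U$ ($I{\left(U \right)} = U + 2 U = 3 U$)
$u{\left(c \right)} = -197 + c^{2}$ ($u{\left(c \right)} = c^{2} - 197 = -197 + c^{2}$)
$m = 179535$ ($m = \left(\left(-197 + \left(3 \left(-2\right)\right)^{2}\right) + 48517\right) + 131179 = \left(\left(-197 + \left(-6\right)^{2}\right) + 48517\right) + 131179 = \left(\left(-197 + 36\right) + 48517\right) + 131179 = \left(-161 + 48517\right) + 131179 = 48356 + 131179 = 179535$)
$\left(25061 - 15077\right) \left(368964 + m\right) = \left(25061 - 15077\right) \left(368964 + 179535\right) = 9984 \cdot 548499 = 5476214016$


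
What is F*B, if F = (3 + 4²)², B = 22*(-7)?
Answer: -55594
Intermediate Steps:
B = -154
F = 361 (F = (3 + 16)² = 19² = 361)
F*B = 361*(-154) = -55594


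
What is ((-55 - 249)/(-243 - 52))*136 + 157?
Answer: 87659/295 ≈ 297.15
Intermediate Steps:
((-55 - 249)/(-243 - 52))*136 + 157 = -304/(-295)*136 + 157 = -304*(-1/295)*136 + 157 = (304/295)*136 + 157 = 41344/295 + 157 = 87659/295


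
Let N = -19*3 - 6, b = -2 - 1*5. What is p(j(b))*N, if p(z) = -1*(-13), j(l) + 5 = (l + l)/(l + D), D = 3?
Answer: -819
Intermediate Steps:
b = -7 (b = -2 - 5 = -7)
j(l) = -5 + 2*l/(3 + l) (j(l) = -5 + (l + l)/(l + 3) = -5 + (2*l)/(3 + l) = -5 + 2*l/(3 + l))
p(z) = 13
N = -63 (N = -57 - 6 = -63)
p(j(b))*N = 13*(-63) = -819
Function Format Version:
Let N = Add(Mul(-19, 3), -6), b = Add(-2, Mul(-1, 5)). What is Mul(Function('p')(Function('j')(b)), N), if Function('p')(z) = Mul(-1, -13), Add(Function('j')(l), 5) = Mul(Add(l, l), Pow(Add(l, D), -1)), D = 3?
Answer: -819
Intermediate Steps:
b = -7 (b = Add(-2, -5) = -7)
Function('j')(l) = Add(-5, Mul(2, l, Pow(Add(3, l), -1))) (Function('j')(l) = Add(-5, Mul(Add(l, l), Pow(Add(l, 3), -1))) = Add(-5, Mul(Mul(2, l), Pow(Add(3, l), -1))) = Add(-5, Mul(2, l, Pow(Add(3, l), -1))))
Function('p')(z) = 13
N = -63 (N = Add(-57, -6) = -63)
Mul(Function('p')(Function('j')(b)), N) = Mul(13, -63) = -819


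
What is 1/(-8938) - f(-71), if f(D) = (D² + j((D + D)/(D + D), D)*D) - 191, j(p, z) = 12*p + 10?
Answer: -29388145/8938 ≈ -3288.0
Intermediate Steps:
j(p, z) = 10 + 12*p
f(D) = -191 + D² + 22*D (f(D) = (D² + (10 + 12*((D + D)/(D + D)))*D) - 191 = (D² + (10 + 12*((2*D)/((2*D))))*D) - 191 = (D² + (10 + 12*((2*D)*(1/(2*D))))*D) - 191 = (D² + (10 + 12*1)*D) - 191 = (D² + (10 + 12)*D) - 191 = (D² + 22*D) - 191 = -191 + D² + 22*D)
1/(-8938) - f(-71) = 1/(-8938) - (-191 + (-71)² + 22*(-71)) = -1/8938 - (-191 + 5041 - 1562) = -1/8938 - 1*3288 = -1/8938 - 3288 = -29388145/8938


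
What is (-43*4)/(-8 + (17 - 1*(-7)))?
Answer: -43/4 ≈ -10.750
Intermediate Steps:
(-43*4)/(-8 + (17 - 1*(-7))) = -172/(-8 + (17 + 7)) = -172/(-8 + 24) = -172/16 = -172*1/16 = -43/4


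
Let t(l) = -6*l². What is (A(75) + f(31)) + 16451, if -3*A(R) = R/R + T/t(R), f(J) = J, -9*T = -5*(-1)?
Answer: 3003783749/182250 ≈ 16482.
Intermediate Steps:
T = -5/9 (T = -(-5)*(-1)/9 = -⅑*5 = -5/9 ≈ -0.55556)
A(R) = -⅓ - 5/(162*R²) (A(R) = -(R/R - 5*(-1/(6*R²))/9)/3 = -(1 - (-5)/(54*R²))/3 = -(1 + 5/(54*R²))/3 = -⅓ - 5/(162*R²))
(A(75) + f(31)) + 16451 = ((-⅓ - 5/162/75²) + 31) + 16451 = ((-⅓ - 5/162*1/5625) + 31) + 16451 = ((-⅓ - 1/182250) + 31) + 16451 = (-60751/182250 + 31) + 16451 = 5588999/182250 + 16451 = 3003783749/182250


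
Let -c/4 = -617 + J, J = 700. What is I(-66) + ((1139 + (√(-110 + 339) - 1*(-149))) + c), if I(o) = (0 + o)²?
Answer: 5312 + √229 ≈ 5327.1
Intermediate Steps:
c = -332 (c = -4*(-617 + 700) = -4*83 = -332)
I(o) = o²
I(-66) + ((1139 + (√(-110 + 339) - 1*(-149))) + c) = (-66)² + ((1139 + (√(-110 + 339) - 1*(-149))) - 332) = 4356 + ((1139 + (√229 + 149)) - 332) = 4356 + ((1139 + (149 + √229)) - 332) = 4356 + ((1288 + √229) - 332) = 4356 + (956 + √229) = 5312 + √229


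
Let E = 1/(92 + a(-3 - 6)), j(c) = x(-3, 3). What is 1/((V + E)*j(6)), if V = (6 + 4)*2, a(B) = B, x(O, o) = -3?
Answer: -83/4983 ≈ -0.016657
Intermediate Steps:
j(c) = -3
V = 20 (V = 10*2 = 20)
E = 1/83 (E = 1/(92 + (-3 - 6)) = 1/(92 - 9) = 1/83 ≈ 0.012048)
1/((V + E)*j(6)) = 1/((20 + 1/83)*(-3)) = 1/((1661/83)*(-3)) = 1/(-4983/83) = -83/4983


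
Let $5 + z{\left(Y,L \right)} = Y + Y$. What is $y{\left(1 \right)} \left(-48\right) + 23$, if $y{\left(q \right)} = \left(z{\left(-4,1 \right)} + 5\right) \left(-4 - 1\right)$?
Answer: $-1897$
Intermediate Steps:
$z{\left(Y,L \right)} = -5 + 2 Y$ ($z{\left(Y,L \right)} = -5 + \left(Y + Y\right) = -5 + 2 Y$)
$y{\left(q \right)} = 40$ ($y{\left(q \right)} = \left(\left(-5 + 2 \left(-4\right)\right) + 5\right) \left(-4 - 1\right) = \left(\left(-5 - 8\right) + 5\right) \left(-5\right) = \left(-13 + 5\right) \left(-5\right) = \left(-8\right) \left(-5\right) = 40$)
$y{\left(1 \right)} \left(-48\right) + 23 = 40 \left(-48\right) + 23 = -1920 + 23 = -1897$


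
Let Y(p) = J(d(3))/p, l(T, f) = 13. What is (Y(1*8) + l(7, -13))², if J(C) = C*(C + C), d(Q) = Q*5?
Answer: 76729/16 ≈ 4795.6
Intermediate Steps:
d(Q) = 5*Q
J(C) = 2*C² (J(C) = C*(2*C) = 2*C²)
Y(p) = 450/p (Y(p) = (2*(5*3)²)/p = (2*15²)/p = (2*225)/p = 450/p)
(Y(1*8) + l(7, -13))² = (450/((1*8)) + 13)² = (450/8 + 13)² = (450*(⅛) + 13)² = (225/4 + 13)² = (277/4)² = 76729/16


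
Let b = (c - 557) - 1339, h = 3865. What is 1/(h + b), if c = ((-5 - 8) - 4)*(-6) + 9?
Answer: 1/2080 ≈ 0.00048077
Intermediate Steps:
c = 111 (c = (-13 - 4)*(-6) + 9 = -17*(-6) + 9 = 102 + 9 = 111)
b = -1785 (b = (111 - 557) - 1339 = -446 - 1339 = -1785)
1/(h + b) = 1/(3865 - 1785) = 1/2080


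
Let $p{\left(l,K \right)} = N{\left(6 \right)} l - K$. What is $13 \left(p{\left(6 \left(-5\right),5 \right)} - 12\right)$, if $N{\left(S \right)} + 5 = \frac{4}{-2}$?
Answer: $2509$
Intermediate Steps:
$N{\left(S \right)} = -7$ ($N{\left(S \right)} = -5 + \frac{4}{-2} = -5 + 4 \left(- \frac{1}{2}\right) = -5 - 2 = -7$)
$p{\left(l,K \right)} = - K - 7 l$ ($p{\left(l,K \right)} = - 7 l - K = - K - 7 l$)
$13 \left(p{\left(6 \left(-5\right),5 \right)} - 12\right) = 13 \left(\left(\left(-1\right) 5 - 7 \cdot 6 \left(-5\right)\right) - 12\right) = 13 \left(\left(-5 - -210\right) - 12\right) = 13 \left(\left(-5 + 210\right) - 12\right) = 13 \left(205 - 12\right) = 13 \cdot 193 = 2509$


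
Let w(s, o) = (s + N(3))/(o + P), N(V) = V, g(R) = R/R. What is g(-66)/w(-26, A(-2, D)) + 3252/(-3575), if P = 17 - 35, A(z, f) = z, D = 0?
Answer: -3296/82225 ≈ -0.040085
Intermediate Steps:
P = -18
g(R) = 1
w(s, o) = (3 + s)/(-18 + o) (w(s, o) = (s + 3)/(o - 18) = (3 + s)/(-18 + o))
g(-66)/w(-26, A(-2, D)) + 3252/(-3575) = 1/((3 - 26)/(-18 - 2)) + 3252/(-3575) = 1/(-23/(-20)) + 3252*(-1/3575) = 1/(-1/20*(-23)) - 3252/3575 = 1/(23/20) - 3252/3575 = 1*(20/23) - 3252/3575 = 20/23 - 3252/3575 = -3296/82225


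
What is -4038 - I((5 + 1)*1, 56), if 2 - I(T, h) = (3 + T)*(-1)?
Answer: -4049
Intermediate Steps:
I(T, h) = 5 + T (I(T, h) = 2 - (3 + T)*(-1) = 2 - (-3 - T) = 2 + (3 + T) = 5 + T)
-4038 - I((5 + 1)*1, 56) = -4038 - (5 + (5 + 1)*1) = -4038 - (5 + 6*1) = -4038 - (5 + 6) = -4038 - 1*11 = -4038 - 11 = -4049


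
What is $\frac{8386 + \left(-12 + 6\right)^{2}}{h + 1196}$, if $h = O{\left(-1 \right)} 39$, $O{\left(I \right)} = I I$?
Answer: $\frac{8422}{1235} \approx 6.8194$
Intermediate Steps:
$O{\left(I \right)} = I^{2}$
$h = 39$ ($h = \left(-1\right)^{2} \cdot 39 = 1 \cdot 39 = 39$)
$\frac{8386 + \left(-12 + 6\right)^{2}}{h + 1196} = \frac{8386 + \left(-12 + 6\right)^{2}}{39 + 1196} = \frac{8386 + \left(-6\right)^{2}}{1235} = \left(8386 + 36\right) \frac{1}{1235} = 8422 \cdot \frac{1}{1235} = \frac{8422}{1235}$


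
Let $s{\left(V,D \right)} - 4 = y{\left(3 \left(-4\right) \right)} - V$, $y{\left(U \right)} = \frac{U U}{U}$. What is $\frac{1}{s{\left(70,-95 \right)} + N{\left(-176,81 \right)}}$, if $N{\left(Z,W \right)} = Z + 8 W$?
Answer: $\frac{1}{394} \approx 0.0025381$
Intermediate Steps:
$y{\left(U \right)} = U$ ($y{\left(U \right)} = \frac{U^{2}}{U} = U$)
$s{\left(V,D \right)} = -8 - V$ ($s{\left(V,D \right)} = 4 - \left(12 + V\right) = -8 - V$)
$\frac{1}{s{\left(70,-95 \right)} + N{\left(-176,81 \right)}} = \frac{1}{\left(-8 - 70\right) + \left(-176 + 8 \cdot 81\right)} = \frac{1}{\left(-8 - 70\right) + \left(-176 + 648\right)} = \frac{1}{-78 + 472} = \frac{1}{394}$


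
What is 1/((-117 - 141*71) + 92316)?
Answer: 1/82188 ≈ 1.2167e-5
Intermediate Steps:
1/((-117 - 141*71) + 92316) = 1/((-117 - 10011) + 92316) = 1/(-10128 + 92316) = 1/82188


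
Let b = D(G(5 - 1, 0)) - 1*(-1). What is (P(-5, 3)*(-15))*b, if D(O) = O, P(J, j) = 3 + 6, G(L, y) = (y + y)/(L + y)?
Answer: -135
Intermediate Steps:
G(L, y) = 2*y/(L + y) (G(L, y) = (2*y)/(L + y) = 2*y/(L + y))
P(J, j) = 9
b = 1 (b = 2*0/((5 - 1) + 0) - 1*(-1) = 2*0/(4 + 0) + 1 = 2*0/4 + 1 = 2*0*(1/4) + 1 = 0 + 1 = 1)
(P(-5, 3)*(-15))*b = (9*(-15))*1 = -135*1 = -135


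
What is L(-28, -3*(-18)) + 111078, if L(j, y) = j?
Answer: 111050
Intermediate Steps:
L(-28, -3*(-18)) + 111078 = -28 + 111078 = 111050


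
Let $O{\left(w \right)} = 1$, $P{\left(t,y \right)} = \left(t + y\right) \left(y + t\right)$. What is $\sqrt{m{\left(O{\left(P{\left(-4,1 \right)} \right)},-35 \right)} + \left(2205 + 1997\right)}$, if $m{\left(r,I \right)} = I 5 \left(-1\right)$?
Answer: $\sqrt{4377} \approx 66.159$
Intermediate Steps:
$P{\left(t,y \right)} = \left(t + y\right)^{2}$ ($P{\left(t,y \right)} = \left(t + y\right) \left(t + y\right) = \left(t + y\right)^{2}$)
$m{\left(r,I \right)} = - 5 I$ ($m{\left(r,I \right)} = 5 I \left(-1\right) = - 5 I$)
$\sqrt{m{\left(O{\left(P{\left(-4,1 \right)} \right)},-35 \right)} + \left(2205 + 1997\right)} = \sqrt{\left(-5\right) \left(-35\right) + \left(2205 + 1997\right)} = \sqrt{175 + 4202} = \sqrt{4377}$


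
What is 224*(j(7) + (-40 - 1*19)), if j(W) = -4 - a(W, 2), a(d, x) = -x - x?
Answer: -13216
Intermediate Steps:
a(d, x) = -2*x
j(W) = 0 (j(W) = -4 - (-2)*2 = -4 - 1*(-4) = -4 + 4 = 0)
224*(j(7) + (-40 - 1*19)) = 224*(0 + (-40 - 1*19)) = 224*(0 + (-40 - 19)) = 224*(0 - 59) = 224*(-59) = -13216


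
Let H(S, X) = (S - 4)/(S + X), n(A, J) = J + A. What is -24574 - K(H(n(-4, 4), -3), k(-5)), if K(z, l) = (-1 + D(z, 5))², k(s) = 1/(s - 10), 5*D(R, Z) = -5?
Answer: -24578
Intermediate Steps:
D(R, Z) = -1 (D(R, Z) = (⅕)*(-5) = -1)
n(A, J) = A + J
k(s) = 1/(-10 + s)
H(S, X) = (-4 + S)/(S + X)
K(z, l) = 4 (K(z, l) = (-1 - 1)² = (-2)² = 4)
-24574 - K(H(n(-4, 4), -3), k(-5)) = -24574 - 1*4 = -24574 - 4 = -24578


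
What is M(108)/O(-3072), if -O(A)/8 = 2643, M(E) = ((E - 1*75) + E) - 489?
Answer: 29/1762 ≈ 0.016459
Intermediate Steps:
M(E) = -564 + 2*E (M(E) = ((E - 75) + E) - 489 = ((-75 + E) + E) - 489 = (-75 + 2*E) - 489 = -564 + 2*E)
O(A) = -21144 (O(A) = -8*2643 = -21144)
M(108)/O(-3072) = (-564 + 2*108)/(-21144) = (-564 + 216)*(-1/21144) = -348*(-1/21144) = 29/1762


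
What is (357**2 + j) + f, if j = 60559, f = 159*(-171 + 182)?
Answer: 189757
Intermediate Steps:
f = 1749 (f = 159*11 = 1749)
(357**2 + j) + f = (357**2 + 60559) + 1749 = (127449 + 60559) + 1749 = 188008 + 1749 = 189757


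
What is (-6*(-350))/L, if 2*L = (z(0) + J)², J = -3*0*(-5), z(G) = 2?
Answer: 1050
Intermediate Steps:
J = 0 (J = 0*(-5) = 0)
L = 2 (L = (2 + 0)²/2 = (½)*2² = (½)*4 = 2)
(-6*(-350))/L = -6*(-350)/2 = 2100*(½) = 1050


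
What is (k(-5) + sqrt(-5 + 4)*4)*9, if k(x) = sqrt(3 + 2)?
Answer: 9*sqrt(5) + 36*I ≈ 20.125 + 36.0*I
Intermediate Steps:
k(x) = sqrt(5)
(k(-5) + sqrt(-5 + 4)*4)*9 = (sqrt(5) + sqrt(-5 + 4)*4)*9 = (sqrt(5) + sqrt(-1)*4)*9 = (sqrt(5) + I*4)*9 = (sqrt(5) + 4*I)*9 = 9*sqrt(5) + 36*I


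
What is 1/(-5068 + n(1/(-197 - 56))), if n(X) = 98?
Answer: -1/4970 ≈ -0.00020121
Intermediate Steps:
1/(-5068 + n(1/(-197 - 56))) = 1/(-5068 + 98) = 1/(-4970) = -1/4970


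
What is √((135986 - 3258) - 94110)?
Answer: √38618 ≈ 196.51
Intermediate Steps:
√((135986 - 3258) - 94110) = √(132728 - 94110) = √38618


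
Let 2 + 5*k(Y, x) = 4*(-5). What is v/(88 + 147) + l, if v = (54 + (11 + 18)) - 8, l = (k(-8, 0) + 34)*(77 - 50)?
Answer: 187887/235 ≈ 799.52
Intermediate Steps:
k(Y, x) = -22/5 (k(Y, x) = -2/5 + (4*(-5))/5 = -2/5 + (1/5)*(-20) = -2/5 - 4 = -22/5)
l = 3996/5 (l = (-22/5 + 34)*(77 - 50) = (148/5)*27 = 3996/5 ≈ 799.20)
v = 75 (v = (54 + 29) - 8 = 83 - 8 = 75)
v/(88 + 147) + l = 75/(88 + 147) + 3996/5 = 75/235 + 3996/5 = (1/235)*75 + 3996/5 = 15/47 + 3996/5 = 187887/235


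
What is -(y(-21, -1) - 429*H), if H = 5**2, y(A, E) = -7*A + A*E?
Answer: 10557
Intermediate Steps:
H = 25
-(y(-21, -1) - 429*H) = -(-21*(-7 - 1) - 429*25) = -(-21*(-8) - 10725) = -(168 - 10725) = -1*(-10557) = 10557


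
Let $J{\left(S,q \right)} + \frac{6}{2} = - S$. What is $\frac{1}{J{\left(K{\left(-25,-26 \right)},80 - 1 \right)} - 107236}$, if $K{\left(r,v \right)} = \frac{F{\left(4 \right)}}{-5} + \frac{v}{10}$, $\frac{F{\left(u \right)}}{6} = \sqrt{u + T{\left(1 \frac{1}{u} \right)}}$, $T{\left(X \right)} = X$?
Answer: $- \frac{2680910}{287491136971} - \frac{15 \sqrt{17}}{287491136971} \approx -9.3254 \cdot 10^{-6}$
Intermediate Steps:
$F{\left(u \right)} = 6 \sqrt{u + \frac{1}{u}}$ ($F{\left(u \right)} = 6 \sqrt{u + 1 \frac{1}{u}} = 6 \sqrt{u + \frac{1}{u}}$)
$K{\left(r,v \right)} = - \frac{3 \sqrt{17}}{5} + \frac{v}{10}$ ($K{\left(r,v \right)} = \frac{6 \sqrt{4 + \frac{1}{4}}}{-5} + \frac{v}{10} = 6 \sqrt{4 + \frac{1}{4}} \left(- \frac{1}{5}\right) + v \frac{1}{10} = 6 \sqrt{\frac{17}{4}} \left(- \frac{1}{5}\right) + \frac{v}{10} = 6 \frac{\sqrt{17}}{2} \left(- \frac{1}{5}\right) + \frac{v}{10} = 3 \sqrt{17} \left(- \frac{1}{5}\right) + \frac{v}{10} = - \frac{3 \sqrt{17}}{5} + \frac{v}{10}$)
$J{\left(S,q \right)} = -3 - S$
$\frac{1}{J{\left(K{\left(-25,-26 \right)},80 - 1 \right)} - 107236} = \frac{1}{\left(-3 - \left(- \frac{3 \sqrt{17}}{5} + \frac{1}{10} \left(-26\right)\right)\right) - 107236} = \frac{1}{\left(-3 - \left(- \frac{3 \sqrt{17}}{5} - \frac{13}{5}\right)\right) - 107236} = \frac{1}{\left(-3 - \left(- \frac{13}{5} - \frac{3 \sqrt{17}}{5}\right)\right) - 107236} = \frac{1}{\left(-3 + \left(\frac{13}{5} + \frac{3 \sqrt{17}}{5}\right)\right) - 107236} = \frac{1}{\left(- \frac{2}{5} + \frac{3 \sqrt{17}}{5}\right) - 107236} = \frac{1}{- \frac{536182}{5} + \frac{3 \sqrt{17}}{5}}$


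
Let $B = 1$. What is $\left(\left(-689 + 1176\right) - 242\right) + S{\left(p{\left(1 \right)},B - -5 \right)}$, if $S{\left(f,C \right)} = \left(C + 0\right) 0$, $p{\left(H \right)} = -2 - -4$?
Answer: $245$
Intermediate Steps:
$p{\left(H \right)} = 2$ ($p{\left(H \right)} = -2 + 4 = 2$)
$S{\left(f,C \right)} = 0$ ($S{\left(f,C \right)} = C 0 = 0$)
$\left(\left(-689 + 1176\right) - 242\right) + S{\left(p{\left(1 \right)},B - -5 \right)} = \left(\left(-689 + 1176\right) - 242\right) + 0 = \left(487 - 242\right) + 0 = 245 + 0 = 245$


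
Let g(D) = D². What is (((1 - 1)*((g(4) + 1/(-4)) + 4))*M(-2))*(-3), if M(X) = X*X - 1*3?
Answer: 0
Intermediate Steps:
M(X) = -3 + X² (M(X) = X² - 3 = -3 + X²)
(((1 - 1)*((g(4) + 1/(-4)) + 4))*M(-2))*(-3) = (((1 - 1)*((4² + 1/(-4)) + 4))*(-3 + (-2)²))*(-3) = ((0*((16 + 1*(-¼)) + 4))*(-3 + 4))*(-3) = ((0*((16 - ¼) + 4))*1)*(-3) = ((0*(63/4 + 4))*1)*(-3) = ((0*(79/4))*1)*(-3) = (0*1)*(-3) = 0*(-3) = 0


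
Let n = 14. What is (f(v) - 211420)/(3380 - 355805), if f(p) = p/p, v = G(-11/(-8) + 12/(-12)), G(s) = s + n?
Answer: 70473/117475 ≈ 0.59990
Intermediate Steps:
G(s) = 14 + s (G(s) = s + 14 = 14 + s)
v = 115/8 (v = 14 + (-11/(-8) + 12/(-12)) = 14 + (-11*(-1/8) + 12*(-1/12)) = 14 + (11/8 - 1) = 14 + 3/8 = 115/8 ≈ 14.375)
f(p) = 1
(f(v) - 211420)/(3380 - 355805) = (1 - 211420)/(3380 - 355805) = -211419/(-352425) = -211419*(-1/352425) = 70473/117475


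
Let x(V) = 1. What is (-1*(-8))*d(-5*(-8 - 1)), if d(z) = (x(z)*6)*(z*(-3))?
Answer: -6480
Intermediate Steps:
d(z) = -18*z (d(z) = (1*6)*(z*(-3)) = 6*(-3*z) = -18*z)
(-1*(-8))*d(-5*(-8 - 1)) = (-1*(-8))*(-(-90)*(-8 - 1)) = 8*(-(-90)*(-9)) = 8*(-18*45) = 8*(-810) = -6480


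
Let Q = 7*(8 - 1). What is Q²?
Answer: 2401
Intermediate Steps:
Q = 49 (Q = 7*7 = 49)
Q² = 49² = 2401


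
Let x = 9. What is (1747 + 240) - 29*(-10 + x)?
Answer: 2016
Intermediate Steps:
(1747 + 240) - 29*(-10 + x) = (1747 + 240) - 29*(-10 + 9) = 1987 - 29*(-1) = 1987 + 29 = 2016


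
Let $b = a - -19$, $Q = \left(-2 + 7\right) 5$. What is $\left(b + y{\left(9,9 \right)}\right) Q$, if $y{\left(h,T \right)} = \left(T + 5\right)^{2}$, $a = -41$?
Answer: $4350$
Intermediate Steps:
$Q = 25$ ($Q = 5 \cdot 5 = 25$)
$b = -22$ ($b = -41 - -19 = -41 + 19 = -22$)
$y{\left(h,T \right)} = \left(5 + T\right)^{2}$
$\left(b + y{\left(9,9 \right)}\right) Q = \left(-22 + \left(5 + 9\right)^{2}\right) 25 = \left(-22 + 14^{2}\right) 25 = \left(-22 + 196\right) 25 = 174 \cdot 25 = 4350$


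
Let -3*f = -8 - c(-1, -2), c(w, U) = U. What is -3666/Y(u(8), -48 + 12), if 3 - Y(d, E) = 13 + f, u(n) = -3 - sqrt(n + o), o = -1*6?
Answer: 611/2 ≈ 305.50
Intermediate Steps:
o = -6
u(n) = -3 - sqrt(-6 + n) (u(n) = -3 - sqrt(n - 6) = -3 - sqrt(-6 + n))
f = 2 (f = -(-8 - 1*(-2))/3 = -(-8 + 2)/3 = -1/3*(-6) = 2)
Y(d, E) = -12 (Y(d, E) = 3 - (13 + 2) = 3 - 1*15 = 3 - 15 = -12)
-3666/Y(u(8), -48 + 12) = -3666/(-12) = -3666*(-1/12) = 611/2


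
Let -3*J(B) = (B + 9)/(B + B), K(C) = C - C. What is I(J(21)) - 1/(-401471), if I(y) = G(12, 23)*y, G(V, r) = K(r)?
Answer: 1/401471 ≈ 2.4908e-6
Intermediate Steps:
K(C) = 0
G(V, r) = 0
J(B) = -(9 + B)/(6*B) (J(B) = -(B + 9)/(3*(B + B)) = -(9 + B)/(3*(2*B)) = -(9 + B)*1/(2*B)/3 = -(9 + B)/(6*B))
I(y) = 0 (I(y) = 0*y = 0)
I(J(21)) - 1/(-401471) = 0 - 1/(-401471) = 0 - 1*(-1/401471) = 0 + 1/401471 = 1/401471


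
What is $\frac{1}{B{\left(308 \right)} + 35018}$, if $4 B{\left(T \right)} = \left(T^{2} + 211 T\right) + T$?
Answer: $\frac{1}{75058} \approx 1.3323 \cdot 10^{-5}$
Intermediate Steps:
$B{\left(T \right)} = 53 T + \frac{T^{2}}{4}$ ($B{\left(T \right)} = \frac{\left(T^{2} + 211 T\right) + T}{4} = \frac{T^{2} + 212 T}{4} = 53 T + \frac{T^{2}}{4}$)
$\frac{1}{B{\left(308 \right)} + 35018} = \frac{1}{\frac{1}{4} \cdot 308 \left(212 + 308\right) + 35018} = \frac{1}{\frac{1}{4} \cdot 308 \cdot 520 + 35018} = \frac{1}{40040 + 35018} = \frac{1}{75058}$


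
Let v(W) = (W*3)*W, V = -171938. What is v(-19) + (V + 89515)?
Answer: -81340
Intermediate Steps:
v(W) = 3*W² (v(W) = (3*W)*W = 3*W²)
v(-19) + (V + 89515) = 3*(-19)² + (-171938 + 89515) = 3*361 - 82423 = 1083 - 82423 = -81340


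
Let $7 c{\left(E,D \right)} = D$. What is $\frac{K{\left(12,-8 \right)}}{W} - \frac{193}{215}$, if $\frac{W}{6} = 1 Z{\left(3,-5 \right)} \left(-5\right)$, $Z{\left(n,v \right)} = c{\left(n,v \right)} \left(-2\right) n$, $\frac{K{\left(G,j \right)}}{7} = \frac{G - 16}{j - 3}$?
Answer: $- \frac{97642}{106425} \approx -0.91747$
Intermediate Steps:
$c{\left(E,D \right)} = \frac{D}{7}$
$K{\left(G,j \right)} = \frac{7 \left(-16 + G\right)}{-3 + j}$ ($K{\left(G,j \right)} = 7 \frac{G - 16}{j - 3} = 7 \frac{-16 + G}{-3 + j} = \frac{7 \left(-16 + G\right)}{-3 + j}$)
$Z{\left(n,v \right)} = - \frac{2 n v}{7}$ ($Z{\left(n,v \right)} = \frac{v}{7} \left(-2\right) n = - \frac{2 v}{7} n = - \frac{2 n v}{7}$)
$W = - \frac{900}{7}$ ($W = 6 \cdot 1 \left(\left(- \frac{2}{7}\right) 3 \left(-5\right)\right) \left(-5\right) = 6 \cdot 1 \cdot \frac{30}{7} \left(-5\right) = 6 \cdot \frac{30}{7} \left(-5\right) = 6 \left(- \frac{150}{7}\right) = - \frac{900}{7} \approx -128.57$)
$\frac{K{\left(12,-8 \right)}}{W} - \frac{193}{215} = \frac{7 \frac{1}{-3 - 8} \left(-16 + 12\right)}{- \frac{900}{7}} - \frac{193}{215} = 7 \frac{1}{-11} \left(-4\right) \left(- \frac{7}{900}\right) - \frac{193}{215} = 7 \left(- \frac{1}{11}\right) \left(-4\right) \left(- \frac{7}{900}\right) - \frac{193}{215} = \frac{28}{11} \left(- \frac{7}{900}\right) - \frac{193}{215} = - \frac{49}{2475} - \frac{193}{215} = - \frac{97642}{106425}$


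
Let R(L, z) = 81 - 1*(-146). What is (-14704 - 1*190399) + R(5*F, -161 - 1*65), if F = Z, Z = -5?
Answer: -204876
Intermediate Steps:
F = -5
R(L, z) = 227 (R(L, z) = 81 + 146 = 227)
(-14704 - 1*190399) + R(5*F, -161 - 1*65) = (-14704 - 1*190399) + 227 = (-14704 - 190399) + 227 = -205103 + 227 = -204876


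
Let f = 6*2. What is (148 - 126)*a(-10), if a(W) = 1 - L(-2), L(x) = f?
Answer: -242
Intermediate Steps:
f = 12
L(x) = 12
a(W) = -11 (a(W) = 1 - 1*12 = 1 - 12 = -11)
(148 - 126)*a(-10) = (148 - 126)*(-11) = 22*(-11) = -242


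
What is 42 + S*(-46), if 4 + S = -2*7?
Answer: 870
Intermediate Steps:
S = -18 (S = -4 - 2*7 = -4 - 14 = -18)
42 + S*(-46) = 42 - 18*(-46) = 42 + 828 = 870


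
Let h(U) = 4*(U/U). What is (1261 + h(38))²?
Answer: 1600225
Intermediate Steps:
h(U) = 4 (h(U) = 4*1 = 4)
(1261 + h(38))² = (1261 + 4)² = 1265² = 1600225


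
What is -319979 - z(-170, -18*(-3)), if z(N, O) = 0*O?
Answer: -319979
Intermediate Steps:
z(N, O) = 0
-319979 - z(-170, -18*(-3)) = -319979 - 1*0 = -319979 + 0 = -319979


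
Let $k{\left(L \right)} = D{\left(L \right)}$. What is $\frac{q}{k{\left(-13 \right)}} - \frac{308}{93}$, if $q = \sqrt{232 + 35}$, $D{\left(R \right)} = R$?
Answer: $- \frac{308}{93} - \frac{\sqrt{267}}{13} \approx -4.5688$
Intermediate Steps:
$k{\left(L \right)} = L$
$q = \sqrt{267} \approx 16.34$
$\frac{q}{k{\left(-13 \right)}} - \frac{308}{93} = \frac{\sqrt{267}}{-13} - \frac{308}{93} = \sqrt{267} \left(- \frac{1}{13}\right) - \frac{308}{93} = - \frac{\sqrt{267}}{13} - \frac{308}{93} = - \frac{308}{93} - \frac{\sqrt{267}}{13}$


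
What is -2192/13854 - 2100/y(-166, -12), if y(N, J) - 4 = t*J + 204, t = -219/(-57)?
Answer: -69939649/5326863 ≈ -13.130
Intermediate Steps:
t = 73/19 (t = -219*(-1/57) = 73/19 ≈ 3.8421)
y(N, J) = 208 + 73*J/19 (y(N, J) = 4 + (73*J/19 + 204) = 4 + (204 + 73*J/19) = 208 + 73*J/19)
-2192/13854 - 2100/y(-166, -12) = -2192/13854 - 2100/(208 + (73/19)*(-12)) = -2192*1/13854 - 2100/(208 - 876/19) = -1096/6927 - 2100/3076/19 = -1096/6927 - 2100*19/3076 = -1096/6927 - 9975/769 = -69939649/5326863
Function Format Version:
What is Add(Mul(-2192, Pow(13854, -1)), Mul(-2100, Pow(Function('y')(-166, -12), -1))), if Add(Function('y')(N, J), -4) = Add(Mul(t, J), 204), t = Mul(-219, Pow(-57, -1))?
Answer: Rational(-69939649, 5326863) ≈ -13.130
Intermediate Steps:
t = Rational(73, 19) (t = Mul(-219, Rational(-1, 57)) = Rational(73, 19) ≈ 3.8421)
Function('y')(N, J) = Add(208, Mul(Rational(73, 19), J)) (Function('y')(N, J) = Add(4, Add(Mul(Rational(73, 19), J), 204)) = Add(4, Add(204, Mul(Rational(73, 19), J))) = Add(208, Mul(Rational(73, 19), J)))
Add(Mul(-2192, Pow(13854, -1)), Mul(-2100, Pow(Function('y')(-166, -12), -1))) = Add(Mul(-2192, Pow(13854, -1)), Mul(-2100, Pow(Add(208, Mul(Rational(73, 19), -12)), -1))) = Add(Mul(-2192, Rational(1, 13854)), Mul(-2100, Pow(Add(208, Rational(-876, 19)), -1))) = Add(Rational(-1096, 6927), Mul(-2100, Pow(Rational(3076, 19), -1))) = Add(Rational(-1096, 6927), Mul(-2100, Rational(19, 3076))) = Add(Rational(-1096, 6927), Rational(-9975, 769)) = Rational(-69939649, 5326863)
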